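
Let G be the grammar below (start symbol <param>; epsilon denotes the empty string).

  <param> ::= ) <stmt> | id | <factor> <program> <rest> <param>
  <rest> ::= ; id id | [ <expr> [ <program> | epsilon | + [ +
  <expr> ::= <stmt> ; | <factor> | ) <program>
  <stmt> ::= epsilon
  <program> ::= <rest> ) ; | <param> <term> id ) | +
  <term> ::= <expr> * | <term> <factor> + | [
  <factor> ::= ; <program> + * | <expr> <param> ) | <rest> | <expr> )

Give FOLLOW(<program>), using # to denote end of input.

In <param> ::= <factor> <program> <rest> <param>: add FIRST(<rest> <param>) = { ), +, ;, [, id }.
In <rest> ::= [ <expr> [ <program>: <program> is at the end, add FOLLOW(<rest>) = { ), *, +, ;, [, id }.
In <expr> ::= ) <program>: <program> is at the end, add FOLLOW(<expr>) = { ), *, +, ;, [, id }.
In <factor> ::= ; <program> + *: add FIRST(+ *) = { + }.
Union: FOLLOW(<program>) = { ), *, +, ;, [, id }.

{ ), *, +, ;, [, id }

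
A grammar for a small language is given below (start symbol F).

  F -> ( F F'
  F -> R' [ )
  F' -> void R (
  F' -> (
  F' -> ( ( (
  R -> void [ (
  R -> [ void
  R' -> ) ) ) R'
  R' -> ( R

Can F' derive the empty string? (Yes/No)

No nonterminal in this grammar is nullable.
No production of F' has an RHS whose symbols are all nullable, so F' is not nullable.

No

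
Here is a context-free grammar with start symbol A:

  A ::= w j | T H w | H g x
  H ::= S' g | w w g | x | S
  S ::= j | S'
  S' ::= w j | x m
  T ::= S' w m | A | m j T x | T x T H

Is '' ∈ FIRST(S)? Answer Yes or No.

No nonterminal in this grammar is nullable.
No production of S has an RHS whose symbols are all nullable, so S is not nullable.

No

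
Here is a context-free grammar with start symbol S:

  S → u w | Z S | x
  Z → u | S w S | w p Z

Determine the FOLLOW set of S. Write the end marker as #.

S is the start symbol, so # ∈ FOLLOW(S).
In S → Z S: S is at the end, add FOLLOW(S) = { #, u, w, x }.
In Z → S w S: add FIRST(w S) = { w }.
In Z → S w S: S is at the end, add FOLLOW(Z) = { u, w, x }.
Union: FOLLOW(S) = { #, u, w, x }.

{ #, u, w, x }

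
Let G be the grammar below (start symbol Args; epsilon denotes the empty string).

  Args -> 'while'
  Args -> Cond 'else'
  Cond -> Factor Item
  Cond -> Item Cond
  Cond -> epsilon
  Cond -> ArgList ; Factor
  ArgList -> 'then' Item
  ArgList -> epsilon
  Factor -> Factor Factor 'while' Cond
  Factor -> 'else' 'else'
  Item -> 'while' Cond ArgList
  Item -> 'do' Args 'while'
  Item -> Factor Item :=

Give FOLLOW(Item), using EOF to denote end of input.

{ 'do', 'else', 'then', 'while', :=, ; }

In Cond -> Factor Item: Item is at the end, add FOLLOW(Cond) = { 'do', 'else', 'then', 'while', :=, ; }.
In Cond -> Item Cond: add FIRST(Cond)\{epsilon} = { 'do', 'else', 'then', 'while', ; }.
  Since Cond is nullable, also add FOLLOW(Cond) = { 'do', 'else', 'then', 'while', :=, ; }.
In ArgList -> 'then' Item: Item is at the end, add FOLLOW(ArgList) = { 'do', 'else', 'then', 'while', :=, ; }.
In Item -> Factor Item :=: add FIRST(:=) = { := }.
Union: FOLLOW(Item) = { 'do', 'else', 'then', 'while', :=, ; }.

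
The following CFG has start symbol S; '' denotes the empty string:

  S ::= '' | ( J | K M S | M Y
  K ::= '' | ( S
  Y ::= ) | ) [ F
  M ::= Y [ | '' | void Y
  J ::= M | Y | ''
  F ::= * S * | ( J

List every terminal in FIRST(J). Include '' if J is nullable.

From J ::= M: add FIRST(M) = { ), void, '' } (including '' since M is nullable).
From J ::= Y: add FIRST(Y) = { ) }.
J ::= '' contributes ''.
Union: FIRST(J) = { ), void, '' }.

{ ), void, '' }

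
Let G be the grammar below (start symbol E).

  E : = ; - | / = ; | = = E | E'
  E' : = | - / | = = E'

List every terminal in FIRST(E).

E : = ; - contributes {=}.
E : / = ; contributes {/}.
E : = = E contributes {=}.
From E : E': add FIRST(E') = { -, = }.
Union: FIRST(E) = { -, /, = }.

{ -, /, = }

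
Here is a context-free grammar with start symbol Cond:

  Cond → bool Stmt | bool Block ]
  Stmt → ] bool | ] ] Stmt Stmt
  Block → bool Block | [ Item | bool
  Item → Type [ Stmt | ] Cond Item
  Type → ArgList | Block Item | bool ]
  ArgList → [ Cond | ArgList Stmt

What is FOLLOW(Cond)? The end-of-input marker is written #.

{ #, [, ], bool }

Cond is the start symbol, so # ∈ FOLLOW(Cond).
In Item → ] Cond Item: add FIRST(Item) = { [, ], bool }.
In ArgList → [ Cond: Cond is at the end, add FOLLOW(ArgList) = { [, ] }.
Union: FOLLOW(Cond) = { #, [, ], bool }.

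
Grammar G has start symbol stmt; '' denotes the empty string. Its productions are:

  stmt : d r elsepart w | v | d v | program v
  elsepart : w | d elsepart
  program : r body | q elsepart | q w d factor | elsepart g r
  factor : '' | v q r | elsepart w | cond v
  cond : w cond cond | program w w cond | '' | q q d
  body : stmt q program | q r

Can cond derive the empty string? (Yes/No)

cond has an ''-production, so cond ⇒ ''.

Yes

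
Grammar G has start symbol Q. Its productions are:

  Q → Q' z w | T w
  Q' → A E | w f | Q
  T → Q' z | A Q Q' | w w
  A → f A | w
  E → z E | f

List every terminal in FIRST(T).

From T → Q' z: add FIRST(Q') = { f, w }.
From T → A Q Q': add FIRST(A) = { f, w }.
T → w w contributes {w}.
Union: FIRST(T) = { f, w }.

{ f, w }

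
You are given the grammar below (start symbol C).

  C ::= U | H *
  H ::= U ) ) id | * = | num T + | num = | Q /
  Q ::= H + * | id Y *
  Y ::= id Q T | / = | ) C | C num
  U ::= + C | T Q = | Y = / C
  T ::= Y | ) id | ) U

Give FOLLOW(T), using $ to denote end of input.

In H ::= num T +: add FIRST(+) = { + }.
In Y ::= id Q T: T is at the end, add FOLLOW(Y) = { ), *, +, /, =, id, num }.
In U ::= T Q =: add FIRST(Q =) = { ), *, +, /, id, num }.
Union: FOLLOW(T) = { ), *, +, /, =, id, num }.

{ ), *, +, /, =, id, num }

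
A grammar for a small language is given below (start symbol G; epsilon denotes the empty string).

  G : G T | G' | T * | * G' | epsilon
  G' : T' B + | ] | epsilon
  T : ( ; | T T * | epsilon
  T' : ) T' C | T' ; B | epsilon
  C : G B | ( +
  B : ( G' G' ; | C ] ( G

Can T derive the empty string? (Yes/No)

Yes

T has an epsilon-production, so T ⇒ epsilon.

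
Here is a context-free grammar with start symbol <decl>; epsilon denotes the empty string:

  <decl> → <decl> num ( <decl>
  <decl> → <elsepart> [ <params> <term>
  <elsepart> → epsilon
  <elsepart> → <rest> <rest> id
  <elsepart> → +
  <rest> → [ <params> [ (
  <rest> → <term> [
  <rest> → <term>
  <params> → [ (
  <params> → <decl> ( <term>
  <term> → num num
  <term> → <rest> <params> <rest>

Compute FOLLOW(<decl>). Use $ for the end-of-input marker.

{ $, (, num }

<decl> is the start symbol, so $ ∈ FOLLOW(<decl>).
In <decl> → <decl> num ( <decl>: add FIRST(num ( <decl>) = { num }.
In <decl> → <decl> num ( <decl>: <decl> is at the end, add FOLLOW(<decl>) = { $, (, num }.
In <params> → <decl> ( <term>: add FIRST(( <term>) = { ( }.
Union: FOLLOW(<decl>) = { $, (, num }.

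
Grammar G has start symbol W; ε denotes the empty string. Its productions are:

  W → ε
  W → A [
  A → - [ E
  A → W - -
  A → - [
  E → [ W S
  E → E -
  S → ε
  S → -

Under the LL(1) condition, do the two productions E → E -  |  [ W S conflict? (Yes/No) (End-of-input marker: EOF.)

FIRST(E -) = { [ } and FIRST([ W S) = { [ }.
Both contain [, so the two alternatives are not disjoint — LL(1) conflict.

Yes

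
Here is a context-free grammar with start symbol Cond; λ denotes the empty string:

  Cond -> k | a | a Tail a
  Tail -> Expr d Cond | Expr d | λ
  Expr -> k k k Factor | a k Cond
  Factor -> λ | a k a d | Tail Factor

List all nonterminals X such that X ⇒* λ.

Directly nullable (have an λ-production): Tail, Factor.
No other nonterminal has a production whose RHS symbols are all nullable.

{ Factor, Tail }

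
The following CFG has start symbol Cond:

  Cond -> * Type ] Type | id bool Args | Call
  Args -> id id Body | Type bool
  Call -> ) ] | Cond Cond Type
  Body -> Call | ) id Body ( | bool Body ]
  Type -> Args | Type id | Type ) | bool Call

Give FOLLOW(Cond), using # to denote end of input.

{ #, ), *, bool, id }

Cond is the start symbol, so # ∈ FOLLOW(Cond).
In Call -> Cond Cond Type: add FIRST(Cond Type) = { ), *, id }.
In Call -> Cond Cond Type: add FIRST(Type) = { bool, id }.
Union: FOLLOW(Cond) = { #, ), *, bool, id }.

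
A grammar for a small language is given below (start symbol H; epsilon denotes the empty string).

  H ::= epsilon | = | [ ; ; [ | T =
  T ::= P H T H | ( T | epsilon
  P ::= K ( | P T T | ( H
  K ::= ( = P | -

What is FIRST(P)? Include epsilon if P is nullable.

From P ::= K (: add FIRST(K) = { (, - }.
From P ::= P T T: add FIRST(P) = { (, - }.
P ::= ( H contributes {(}.
Union: FIRST(P) = { (, - }.

{ (, - }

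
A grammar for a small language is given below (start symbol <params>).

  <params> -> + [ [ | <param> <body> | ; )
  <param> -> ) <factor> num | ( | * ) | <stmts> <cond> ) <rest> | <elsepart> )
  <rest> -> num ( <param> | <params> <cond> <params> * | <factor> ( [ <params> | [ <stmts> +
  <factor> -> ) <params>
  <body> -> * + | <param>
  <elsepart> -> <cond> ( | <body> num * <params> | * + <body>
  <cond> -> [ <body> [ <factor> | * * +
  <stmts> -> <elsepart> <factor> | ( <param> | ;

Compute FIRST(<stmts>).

From <stmts> -> <elsepart> <factor>: add FIRST(<elsepart>) = { (, ), *, ;, [ }.
<stmts> -> ( <param> contributes {(}.
<stmts> -> ; contributes {;}.
Union: FIRST(<stmts>) = { (, ), *, ;, [ }.

{ (, ), *, ;, [ }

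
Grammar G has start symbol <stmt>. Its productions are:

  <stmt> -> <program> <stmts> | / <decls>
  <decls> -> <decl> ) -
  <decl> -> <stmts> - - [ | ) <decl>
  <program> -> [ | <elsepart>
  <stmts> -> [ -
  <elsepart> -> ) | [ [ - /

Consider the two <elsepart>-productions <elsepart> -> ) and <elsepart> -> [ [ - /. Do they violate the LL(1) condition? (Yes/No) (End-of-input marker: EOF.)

No

FIRST()) = { ) } and FIRST([ [ - /) = { [ }.
The FIRST sets are disjoint and neither alternative is nullable — no conflict.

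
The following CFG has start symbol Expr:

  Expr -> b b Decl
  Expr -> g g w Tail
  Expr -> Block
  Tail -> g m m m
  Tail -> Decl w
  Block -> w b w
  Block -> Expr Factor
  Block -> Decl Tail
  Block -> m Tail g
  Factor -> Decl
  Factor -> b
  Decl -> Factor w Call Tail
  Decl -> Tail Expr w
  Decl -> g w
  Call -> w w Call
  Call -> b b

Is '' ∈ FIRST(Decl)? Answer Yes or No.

No nonterminal in this grammar is nullable.
No production of Decl has an RHS whose symbols are all nullable, so Decl is not nullable.

No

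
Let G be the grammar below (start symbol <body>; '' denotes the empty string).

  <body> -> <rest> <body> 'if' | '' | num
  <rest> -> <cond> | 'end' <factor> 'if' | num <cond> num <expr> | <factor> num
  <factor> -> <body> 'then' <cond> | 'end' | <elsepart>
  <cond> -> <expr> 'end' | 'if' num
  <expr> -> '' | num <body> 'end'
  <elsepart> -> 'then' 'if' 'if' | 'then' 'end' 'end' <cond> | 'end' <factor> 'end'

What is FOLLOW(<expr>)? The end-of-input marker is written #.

In <rest> -> num <cond> num <expr>: <expr> is at the end, add FOLLOW(<rest>) = { 'end', 'if', 'then', num }.
In <cond> -> <expr> 'end': add FIRST('end') = { 'end' }.
Union: FOLLOW(<expr>) = { 'end', 'if', 'then', num }.

{ 'end', 'if', 'then', num }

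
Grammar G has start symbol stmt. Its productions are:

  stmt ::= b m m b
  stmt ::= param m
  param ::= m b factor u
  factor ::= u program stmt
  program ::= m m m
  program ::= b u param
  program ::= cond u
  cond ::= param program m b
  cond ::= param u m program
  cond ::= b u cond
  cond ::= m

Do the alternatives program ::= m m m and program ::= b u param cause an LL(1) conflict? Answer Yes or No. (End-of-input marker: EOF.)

No

FIRST(m m m) = { m } and FIRST(b u param) = { b }.
The FIRST sets are disjoint and neither alternative is nullable — no conflict.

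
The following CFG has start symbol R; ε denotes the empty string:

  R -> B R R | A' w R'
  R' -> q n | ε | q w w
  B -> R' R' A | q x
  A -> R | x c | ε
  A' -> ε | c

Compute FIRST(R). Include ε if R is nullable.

From R -> B R R: B nullable, take FIRST(B) ∪ FIRST(R) = { c, q, w, x }.
From R -> A' w R': A' nullable, take FIRST(A') ∪ {w} = { c, w }.
Union: FIRST(R) = { c, q, w, x }.

{ c, q, w, x }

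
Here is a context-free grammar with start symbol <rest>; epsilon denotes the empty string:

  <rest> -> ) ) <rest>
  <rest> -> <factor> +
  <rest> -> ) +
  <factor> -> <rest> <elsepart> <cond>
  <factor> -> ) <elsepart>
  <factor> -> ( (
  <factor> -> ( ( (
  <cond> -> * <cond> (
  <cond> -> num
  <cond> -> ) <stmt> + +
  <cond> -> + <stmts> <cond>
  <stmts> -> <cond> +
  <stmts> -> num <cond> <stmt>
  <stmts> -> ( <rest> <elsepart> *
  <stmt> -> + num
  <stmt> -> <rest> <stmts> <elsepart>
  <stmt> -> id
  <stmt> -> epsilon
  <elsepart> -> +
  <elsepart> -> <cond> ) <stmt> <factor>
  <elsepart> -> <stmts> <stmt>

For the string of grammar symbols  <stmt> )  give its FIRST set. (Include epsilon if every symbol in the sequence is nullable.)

{ (, ), +, id }

Add FIRST(<stmt>)\{epsilon} = { (, ), +, id }; <stmt> is nullable, continue.
) is a terminal; add {)} and stop.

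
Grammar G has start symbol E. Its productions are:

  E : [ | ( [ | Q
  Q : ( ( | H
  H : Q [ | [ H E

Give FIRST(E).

{ (, [ }

E : [ contributes {[}.
E : ( [ contributes {(}.
From E : Q: add FIRST(Q) = { (, [ }.
Union: FIRST(E) = { (, [ }.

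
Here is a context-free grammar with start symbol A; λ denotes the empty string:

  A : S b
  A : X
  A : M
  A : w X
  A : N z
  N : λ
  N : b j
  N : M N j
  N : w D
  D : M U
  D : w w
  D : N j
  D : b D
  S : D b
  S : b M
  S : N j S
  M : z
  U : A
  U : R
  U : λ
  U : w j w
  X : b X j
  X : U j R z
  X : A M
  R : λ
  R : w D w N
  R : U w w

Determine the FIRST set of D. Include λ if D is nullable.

{ b, j, w, z }

From D : M U: add FIRST(M) = { z }.
D : w w contributes {w}.
From D : N j: N nullable, take FIRST(N) ∪ {j} = { b, j, w, z }.
D : b D contributes {b}.
Union: FIRST(D) = { b, j, w, z }.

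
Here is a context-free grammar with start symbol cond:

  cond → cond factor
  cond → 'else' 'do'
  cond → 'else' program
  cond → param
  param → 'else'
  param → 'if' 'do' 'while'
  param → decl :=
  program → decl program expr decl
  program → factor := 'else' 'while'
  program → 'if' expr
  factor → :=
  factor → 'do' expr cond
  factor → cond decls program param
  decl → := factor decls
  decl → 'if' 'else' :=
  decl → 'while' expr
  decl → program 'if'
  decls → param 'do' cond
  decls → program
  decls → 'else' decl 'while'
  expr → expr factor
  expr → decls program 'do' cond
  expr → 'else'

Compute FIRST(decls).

{ 'do', 'else', 'if', 'while', := }

From decls → param 'do' cond: add FIRST(param) = { 'do', 'else', 'if', 'while', := }.
From decls → program: add FIRST(program) = { 'do', 'else', 'if', 'while', := }.
decls → 'else' decl 'while' contributes {'else'}.
Union: FIRST(decls) = { 'do', 'else', 'if', 'while', := }.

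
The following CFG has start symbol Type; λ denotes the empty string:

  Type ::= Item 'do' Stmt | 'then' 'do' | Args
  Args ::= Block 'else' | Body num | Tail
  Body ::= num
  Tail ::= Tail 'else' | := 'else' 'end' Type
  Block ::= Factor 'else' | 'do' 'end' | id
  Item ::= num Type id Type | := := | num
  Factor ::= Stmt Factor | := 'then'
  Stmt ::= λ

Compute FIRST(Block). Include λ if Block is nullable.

{ 'do', :=, id }

From Block ::= Factor 'else': add FIRST(Factor) = { := }.
Block ::= 'do' 'end' contributes {'do'}.
Block ::= id contributes {id}.
Union: FIRST(Block) = { 'do', :=, id }.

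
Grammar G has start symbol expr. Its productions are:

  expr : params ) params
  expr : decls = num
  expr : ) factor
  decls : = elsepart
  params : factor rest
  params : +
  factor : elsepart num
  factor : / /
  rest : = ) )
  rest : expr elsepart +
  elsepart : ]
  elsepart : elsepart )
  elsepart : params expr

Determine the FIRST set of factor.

{ +, /, ] }

From factor : elsepart num: add FIRST(elsepart) = { +, /, ] }.
factor : / / contributes {/}.
Union: FIRST(factor) = { +, /, ] }.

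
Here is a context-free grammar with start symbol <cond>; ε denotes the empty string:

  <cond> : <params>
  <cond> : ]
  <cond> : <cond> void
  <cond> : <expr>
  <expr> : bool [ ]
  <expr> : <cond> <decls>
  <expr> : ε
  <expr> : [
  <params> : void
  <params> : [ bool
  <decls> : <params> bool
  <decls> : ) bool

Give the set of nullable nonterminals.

{ <cond>, <expr> }

Directly nullable (have an ε-production): <expr>.
<cond> : <expr> with every symbol nullable, so <cond> is nullable.
No other nonterminal has a production whose RHS symbols are all nullable.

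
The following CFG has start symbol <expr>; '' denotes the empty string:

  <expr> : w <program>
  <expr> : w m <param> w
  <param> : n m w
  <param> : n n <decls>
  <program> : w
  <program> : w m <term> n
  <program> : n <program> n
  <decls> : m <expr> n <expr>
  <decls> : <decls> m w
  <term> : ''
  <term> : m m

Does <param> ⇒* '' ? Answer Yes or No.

No

Nullable nonterminals: <term>.
No production of <param> has an RHS whose symbols are all nullable, so <param> is not nullable.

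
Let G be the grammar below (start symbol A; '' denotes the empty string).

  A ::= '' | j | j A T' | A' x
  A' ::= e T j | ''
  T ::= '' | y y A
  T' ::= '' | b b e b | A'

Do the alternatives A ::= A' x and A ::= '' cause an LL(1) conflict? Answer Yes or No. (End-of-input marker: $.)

Yes

FIRST(A' x) = { e, x } and FIRST('') = { '' }.
The second alternative is nullable and FOLLOW(A) = { $, b, e, j } shares e with FIRST of the first — conflict.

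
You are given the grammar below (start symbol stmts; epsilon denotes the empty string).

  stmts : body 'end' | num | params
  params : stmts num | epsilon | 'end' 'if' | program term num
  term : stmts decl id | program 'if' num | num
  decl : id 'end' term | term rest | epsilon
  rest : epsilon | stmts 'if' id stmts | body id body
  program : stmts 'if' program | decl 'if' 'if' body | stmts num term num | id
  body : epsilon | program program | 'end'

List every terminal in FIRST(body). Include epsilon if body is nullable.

{ 'end', 'if', id, num, epsilon }

body : epsilon contributes epsilon.
From body : program program: add FIRST(program) = { 'end', 'if', id, num }.
body : 'end' contributes {'end'}.
Union: FIRST(body) = { 'end', 'if', id, num, epsilon }.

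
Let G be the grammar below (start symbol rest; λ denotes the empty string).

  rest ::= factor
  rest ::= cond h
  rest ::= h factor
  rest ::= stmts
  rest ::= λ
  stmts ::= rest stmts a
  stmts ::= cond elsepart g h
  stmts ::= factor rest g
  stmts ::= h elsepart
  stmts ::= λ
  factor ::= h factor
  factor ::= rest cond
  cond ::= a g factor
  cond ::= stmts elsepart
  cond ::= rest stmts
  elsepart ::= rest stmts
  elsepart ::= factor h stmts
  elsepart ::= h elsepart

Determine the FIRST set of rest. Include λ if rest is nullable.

From rest ::= factor: add FIRST(factor) = { a, g, h, λ } (including λ since factor is nullable).
From rest ::= cond h: cond nullable, take FIRST(cond) ∪ {h} = { a, g, h }.
rest ::= h factor contributes {h}.
From rest ::= stmts: add FIRST(stmts) = { a, g, h, λ } (including λ since stmts is nullable).
rest ::= λ contributes λ.
Union: FIRST(rest) = { a, g, h, λ }.

{ a, g, h, λ }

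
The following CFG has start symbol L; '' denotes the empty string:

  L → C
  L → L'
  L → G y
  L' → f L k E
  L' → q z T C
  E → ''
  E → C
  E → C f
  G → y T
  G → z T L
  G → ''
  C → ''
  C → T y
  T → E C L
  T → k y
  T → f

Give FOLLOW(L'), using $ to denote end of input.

{ $, f, k, q, y, z }

In L → L': L' is at the end, add FOLLOW(L) = { $, f, k, q, y, z }.
Union: FOLLOW(L') = { $, f, k, q, y, z }.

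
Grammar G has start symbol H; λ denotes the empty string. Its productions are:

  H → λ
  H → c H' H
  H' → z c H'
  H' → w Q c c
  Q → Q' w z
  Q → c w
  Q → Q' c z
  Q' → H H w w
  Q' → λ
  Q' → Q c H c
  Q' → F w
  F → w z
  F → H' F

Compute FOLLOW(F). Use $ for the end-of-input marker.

{ w }

In Q' → F w: add FIRST(w) = { w }.
In F → H' F: F is at the end, add FOLLOW(F) = { w }.
Union: FOLLOW(F) = { w }.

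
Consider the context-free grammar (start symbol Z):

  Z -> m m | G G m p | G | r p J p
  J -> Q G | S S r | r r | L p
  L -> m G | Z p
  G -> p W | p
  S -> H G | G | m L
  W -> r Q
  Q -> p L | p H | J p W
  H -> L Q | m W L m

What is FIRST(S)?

{ m, p, r }

From S -> H G: add FIRST(H) = { m, p, r }.
From S -> G: add FIRST(G) = { p }.
S -> m L contributes {m}.
Union: FIRST(S) = { m, p, r }.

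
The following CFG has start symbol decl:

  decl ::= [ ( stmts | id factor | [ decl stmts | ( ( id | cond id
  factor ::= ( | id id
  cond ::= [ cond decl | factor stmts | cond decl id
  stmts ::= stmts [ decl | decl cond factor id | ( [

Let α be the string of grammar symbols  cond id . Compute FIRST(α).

Add FIRST(cond) = { (, [, id }; cond is not nullable, stop.

{ (, [, id }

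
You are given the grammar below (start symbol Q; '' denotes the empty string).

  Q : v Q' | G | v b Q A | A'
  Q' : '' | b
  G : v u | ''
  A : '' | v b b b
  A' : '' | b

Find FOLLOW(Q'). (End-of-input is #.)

{ #, v }

In Q : v Q': Q' is at the end, add FOLLOW(Q) = { #, v }.
Union: FOLLOW(Q') = { #, v }.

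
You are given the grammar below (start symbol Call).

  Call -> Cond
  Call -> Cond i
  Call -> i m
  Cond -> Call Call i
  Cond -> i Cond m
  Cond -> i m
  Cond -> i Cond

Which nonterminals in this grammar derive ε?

No nonterminal has an empty production or an RHS whose symbols are all nullable.

{ } (none)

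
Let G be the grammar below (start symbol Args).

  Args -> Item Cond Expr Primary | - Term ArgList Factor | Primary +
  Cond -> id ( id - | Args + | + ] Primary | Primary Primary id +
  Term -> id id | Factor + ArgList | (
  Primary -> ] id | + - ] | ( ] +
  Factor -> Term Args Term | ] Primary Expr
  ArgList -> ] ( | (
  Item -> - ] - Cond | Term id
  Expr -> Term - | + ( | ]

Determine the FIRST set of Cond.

Cond -> id ( id - contributes {id}.
From Cond -> Args +: add FIRST(Args) = { (, +, -, ], id }.
Cond -> + ] Primary contributes {+}.
From Cond -> Primary Primary id +: add FIRST(Primary) = { (, +, ] }.
Union: FIRST(Cond) = { (, +, -, ], id }.

{ (, +, -, ], id }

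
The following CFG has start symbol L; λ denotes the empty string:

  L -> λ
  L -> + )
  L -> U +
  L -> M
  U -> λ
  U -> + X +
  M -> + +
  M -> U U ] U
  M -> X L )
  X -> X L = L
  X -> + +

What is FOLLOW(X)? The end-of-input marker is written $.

{ ), +, =, ] }

In U -> + X +: add FIRST(+) = { + }.
In M -> X L ): add FIRST(L )) = { ), +, ] }.
In X -> X L = L: add FIRST(L = L) = { +, =, ] }.
Union: FOLLOW(X) = { ), +, =, ] }.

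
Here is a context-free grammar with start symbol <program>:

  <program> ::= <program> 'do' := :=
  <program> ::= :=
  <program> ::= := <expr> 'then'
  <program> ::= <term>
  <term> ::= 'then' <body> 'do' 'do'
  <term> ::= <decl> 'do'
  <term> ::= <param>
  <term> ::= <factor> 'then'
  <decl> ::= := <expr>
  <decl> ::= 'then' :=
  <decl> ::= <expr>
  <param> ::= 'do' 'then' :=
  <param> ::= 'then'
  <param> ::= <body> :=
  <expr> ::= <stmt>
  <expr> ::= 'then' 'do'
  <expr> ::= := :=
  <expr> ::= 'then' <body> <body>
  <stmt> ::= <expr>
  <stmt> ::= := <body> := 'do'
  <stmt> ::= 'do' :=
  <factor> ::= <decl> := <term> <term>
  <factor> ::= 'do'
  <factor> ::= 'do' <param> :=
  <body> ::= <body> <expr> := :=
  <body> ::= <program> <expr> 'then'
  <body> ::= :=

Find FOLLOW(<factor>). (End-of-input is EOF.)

In <term> ::= <factor> 'then': add FIRST('then') = { 'then' }.
Union: FOLLOW(<factor>) = { 'then' }.

{ 'then' }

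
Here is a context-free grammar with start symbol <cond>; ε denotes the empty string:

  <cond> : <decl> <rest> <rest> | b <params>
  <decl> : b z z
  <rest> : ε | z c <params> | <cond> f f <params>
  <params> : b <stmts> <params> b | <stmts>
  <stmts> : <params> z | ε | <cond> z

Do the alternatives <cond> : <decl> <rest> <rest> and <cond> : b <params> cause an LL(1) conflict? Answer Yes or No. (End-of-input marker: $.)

FIRST(<decl> <rest> <rest>) = { b } and FIRST(b <params>) = { b }.
Both contain b, so the two alternatives are not disjoint — LL(1) conflict.

Yes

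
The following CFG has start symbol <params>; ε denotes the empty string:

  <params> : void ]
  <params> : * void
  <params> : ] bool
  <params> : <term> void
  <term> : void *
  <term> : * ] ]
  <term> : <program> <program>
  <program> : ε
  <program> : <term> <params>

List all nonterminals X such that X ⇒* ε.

Directly nullable (have an ε-production): <program>.
<term> : <program> <program> with every symbol nullable, so <term> is nullable.
No other nonterminal has a production whose RHS symbols are all nullable.

{ <program>, <term> }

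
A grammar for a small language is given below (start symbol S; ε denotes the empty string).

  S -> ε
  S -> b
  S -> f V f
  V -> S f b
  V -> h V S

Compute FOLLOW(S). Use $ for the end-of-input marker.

{ $, b, f }

S is the start symbol, so $ ∈ FOLLOW(S).
In V -> S f b: add FIRST(f b) = { f }.
In V -> h V S: S is at the end, add FOLLOW(V) = { b, f }.
Union: FOLLOW(S) = { $, b, f }.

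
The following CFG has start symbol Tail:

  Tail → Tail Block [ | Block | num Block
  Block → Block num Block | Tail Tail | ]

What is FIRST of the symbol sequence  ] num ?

] is a terminal; add {]} and stop.

{ ] }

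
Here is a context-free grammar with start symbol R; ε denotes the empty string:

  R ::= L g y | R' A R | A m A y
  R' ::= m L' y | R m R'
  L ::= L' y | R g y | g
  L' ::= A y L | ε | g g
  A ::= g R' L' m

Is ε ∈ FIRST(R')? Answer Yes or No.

No

Nullable nonterminals: L'.
No production of R' has an RHS whose symbols are all nullable, so R' is not nullable.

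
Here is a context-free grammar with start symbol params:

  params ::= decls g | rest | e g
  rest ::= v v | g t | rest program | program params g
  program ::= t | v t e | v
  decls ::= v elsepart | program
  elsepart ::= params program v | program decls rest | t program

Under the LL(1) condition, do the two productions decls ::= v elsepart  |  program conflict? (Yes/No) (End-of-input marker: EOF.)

Yes

FIRST(v elsepart) = { v } and FIRST(program) = { t, v }.
Both contain v, so the two alternatives are not disjoint — LL(1) conflict.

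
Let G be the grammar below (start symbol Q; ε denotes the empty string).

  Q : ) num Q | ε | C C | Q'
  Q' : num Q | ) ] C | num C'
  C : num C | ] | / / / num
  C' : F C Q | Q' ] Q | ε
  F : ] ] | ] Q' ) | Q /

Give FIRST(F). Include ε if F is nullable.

{ ), /, ], num }

F : ] ] contributes {]}.
F : ] Q' ) contributes {]}.
From F : Q /: Q nullable, take FIRST(Q) ∪ {/} = { ), /, ], num }.
Union: FIRST(F) = { ), /, ], num }.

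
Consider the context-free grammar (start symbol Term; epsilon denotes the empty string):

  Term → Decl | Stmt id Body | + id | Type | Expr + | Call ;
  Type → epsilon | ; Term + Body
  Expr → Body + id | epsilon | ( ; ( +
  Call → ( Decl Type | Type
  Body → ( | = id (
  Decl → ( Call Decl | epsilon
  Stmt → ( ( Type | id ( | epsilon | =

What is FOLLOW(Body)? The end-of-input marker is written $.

In Term → Stmt id Body: Body is at the end, add FOLLOW(Term) = { $, + }.
In Type → ; Term + Body: Body is at the end, add FOLLOW(Type) = { $, (, +, ;, id }.
In Expr → Body + id: add FIRST(+ id) = { + }.
Union: FOLLOW(Body) = { $, (, +, ;, id }.

{ $, (, +, ;, id }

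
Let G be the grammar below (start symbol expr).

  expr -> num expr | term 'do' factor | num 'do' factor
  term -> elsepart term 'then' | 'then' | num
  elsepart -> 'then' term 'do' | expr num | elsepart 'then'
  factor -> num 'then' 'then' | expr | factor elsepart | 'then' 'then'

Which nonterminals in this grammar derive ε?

No nonterminal has an empty production or an RHS whose symbols are all nullable.

{ } (none)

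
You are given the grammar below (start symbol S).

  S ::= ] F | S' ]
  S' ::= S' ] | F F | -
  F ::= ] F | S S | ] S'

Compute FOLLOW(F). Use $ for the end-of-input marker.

In S ::= ] F: F is at the end, add FOLLOW(S) = { $, -, ] }.
In S' ::= F F: add FIRST(F) = { -, ] }.
In S' ::= F F: F is at the end, add FOLLOW(S') = { $, -, ] }.
In F ::= ] F: F is at the end, add FOLLOW(F) = { $, -, ] }.
Union: FOLLOW(F) = { $, -, ] }.

{ $, -, ] }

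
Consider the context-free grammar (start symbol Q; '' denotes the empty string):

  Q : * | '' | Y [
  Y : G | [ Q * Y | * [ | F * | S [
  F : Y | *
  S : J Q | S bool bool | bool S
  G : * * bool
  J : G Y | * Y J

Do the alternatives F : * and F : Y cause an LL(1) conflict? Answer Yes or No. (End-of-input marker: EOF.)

FIRST(*) = { * } and FIRST(Y) = { *, [, bool }.
Both contain *, so the two alternatives are not disjoint — LL(1) conflict.

Yes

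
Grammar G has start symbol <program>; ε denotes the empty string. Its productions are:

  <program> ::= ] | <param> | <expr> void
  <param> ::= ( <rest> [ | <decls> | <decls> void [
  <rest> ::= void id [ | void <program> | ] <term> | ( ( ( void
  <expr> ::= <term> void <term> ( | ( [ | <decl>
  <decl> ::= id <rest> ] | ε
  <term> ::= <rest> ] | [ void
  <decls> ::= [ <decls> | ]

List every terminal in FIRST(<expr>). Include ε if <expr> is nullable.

From <expr> ::= <term> void <term> (: add FIRST(<term>) = { (, [, ], void }.
<expr> ::= ( [ contributes {(}.
From <expr> ::= <decl>: add FIRST(<decl>) = { id, ε } (including ε since <decl> is nullable).
Union: FIRST(<expr>) = { (, [, ], id, void, ε }.

{ (, [, ], id, void, ε }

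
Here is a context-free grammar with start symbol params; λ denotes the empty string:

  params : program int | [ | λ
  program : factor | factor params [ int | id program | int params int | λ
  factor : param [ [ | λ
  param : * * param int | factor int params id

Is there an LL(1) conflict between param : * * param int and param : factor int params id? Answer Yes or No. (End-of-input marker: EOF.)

Yes

FIRST(* * param int) = { * } and FIRST(factor int params id) = { *, int }.
Both contain *, so the two alternatives are not disjoint — LL(1) conflict.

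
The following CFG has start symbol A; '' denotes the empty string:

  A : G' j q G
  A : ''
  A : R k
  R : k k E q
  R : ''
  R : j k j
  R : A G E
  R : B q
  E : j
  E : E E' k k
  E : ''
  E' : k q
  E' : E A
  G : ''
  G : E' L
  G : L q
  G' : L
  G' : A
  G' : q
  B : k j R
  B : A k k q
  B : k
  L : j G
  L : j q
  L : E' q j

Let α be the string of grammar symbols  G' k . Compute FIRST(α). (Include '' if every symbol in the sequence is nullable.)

{ j, k, q }

Add FIRST(G')\{''} = { j, k, q }; G' is nullable, continue.
k is a terminal; add {k} and stop.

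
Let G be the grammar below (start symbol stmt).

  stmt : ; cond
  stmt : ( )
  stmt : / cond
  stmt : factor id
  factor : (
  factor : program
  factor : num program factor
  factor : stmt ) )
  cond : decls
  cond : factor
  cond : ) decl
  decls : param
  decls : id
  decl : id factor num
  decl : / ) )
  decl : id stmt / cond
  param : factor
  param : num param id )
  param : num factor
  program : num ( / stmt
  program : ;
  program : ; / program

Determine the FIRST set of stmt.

{ (, /, ;, num }

stmt : ; cond contributes {;}.
stmt : ( ) contributes {(}.
stmt : / cond contributes {/}.
From stmt : factor id: add FIRST(factor) = { (, /, ;, num }.
Union: FIRST(stmt) = { (, /, ;, num }.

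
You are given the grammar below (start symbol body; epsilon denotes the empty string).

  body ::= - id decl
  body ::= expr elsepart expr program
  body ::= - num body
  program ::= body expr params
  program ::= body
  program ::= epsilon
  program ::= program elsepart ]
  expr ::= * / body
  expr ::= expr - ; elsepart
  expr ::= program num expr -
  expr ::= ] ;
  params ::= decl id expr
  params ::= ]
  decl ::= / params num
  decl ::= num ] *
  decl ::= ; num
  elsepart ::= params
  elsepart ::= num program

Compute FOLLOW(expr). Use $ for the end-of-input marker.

{ $, *, -, /, ;, ], num }

In body ::= expr elsepart expr program: add FIRST(elsepart expr program) = { /, ;, ], num }.
In body ::= expr elsepart expr program: add FIRST(program)\{epsilon} = { *, -, /, ;, ], num }.
  Since program is nullable, also add FOLLOW(body) = { $, *, -, /, ;, ], num }.
In program ::= body expr params: add FIRST(params) = { /, ;, ], num }.
In expr ::= expr - ; elsepart: add FIRST(- ; elsepart) = { - }.
In expr ::= program num expr -: add FIRST(-) = { - }.
In params ::= decl id expr: expr is at the end, add FOLLOW(params) = { $, *, -, /, ;, ], num }.
Union: FOLLOW(expr) = { $, *, -, /, ;, ], num }.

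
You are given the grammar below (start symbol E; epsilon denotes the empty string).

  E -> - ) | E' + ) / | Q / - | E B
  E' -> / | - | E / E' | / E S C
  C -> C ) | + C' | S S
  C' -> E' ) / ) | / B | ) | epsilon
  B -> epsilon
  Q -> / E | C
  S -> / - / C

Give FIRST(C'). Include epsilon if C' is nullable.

From C' -> E' ) / ): add FIRST(E') = { +, -, / }.
C' -> / B contributes {/}.
C' -> ) contributes {)}.
C' -> epsilon contributes epsilon.
Union: FIRST(C') = { ), +, -, /, epsilon }.

{ ), +, -, /, epsilon }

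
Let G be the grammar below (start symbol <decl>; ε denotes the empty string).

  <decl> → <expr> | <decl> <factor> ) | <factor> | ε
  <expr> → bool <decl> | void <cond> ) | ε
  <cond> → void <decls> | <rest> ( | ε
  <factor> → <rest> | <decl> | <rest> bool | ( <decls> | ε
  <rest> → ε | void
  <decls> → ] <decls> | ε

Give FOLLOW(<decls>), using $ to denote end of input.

In <cond> → void <decls>: <decls> is at the end, add FOLLOW(<cond>) = { ) }.
In <factor> → ( <decls>: <decls> is at the end, add FOLLOW(<factor>) = { $, (, ), bool, void }.
In <decls> → ] <decls>: <decls> is at the end, add FOLLOW(<decls>) = { $, (, ), bool, void }.
Union: FOLLOW(<decls>) = { $, (, ), bool, void }.

{ $, (, ), bool, void }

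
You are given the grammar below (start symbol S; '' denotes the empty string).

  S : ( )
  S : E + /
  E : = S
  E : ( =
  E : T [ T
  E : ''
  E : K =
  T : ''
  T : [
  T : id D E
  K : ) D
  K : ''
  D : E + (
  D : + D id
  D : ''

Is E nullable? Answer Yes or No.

Yes

E has an ''-production, so E ⇒ ''.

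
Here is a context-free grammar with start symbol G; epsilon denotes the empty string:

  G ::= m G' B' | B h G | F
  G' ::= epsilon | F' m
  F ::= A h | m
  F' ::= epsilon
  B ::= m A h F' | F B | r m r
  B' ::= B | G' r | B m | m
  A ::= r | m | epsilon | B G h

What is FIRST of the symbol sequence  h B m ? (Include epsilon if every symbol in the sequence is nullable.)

{ h }

h is a terminal; add {h} and stop.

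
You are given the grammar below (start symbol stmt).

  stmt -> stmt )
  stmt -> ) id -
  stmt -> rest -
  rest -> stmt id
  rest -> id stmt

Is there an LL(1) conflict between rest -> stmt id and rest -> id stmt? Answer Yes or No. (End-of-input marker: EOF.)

FIRST(stmt id) = { ), id } and FIRST(id stmt) = { id }.
Both contain id, so the two alternatives are not disjoint — LL(1) conflict.

Yes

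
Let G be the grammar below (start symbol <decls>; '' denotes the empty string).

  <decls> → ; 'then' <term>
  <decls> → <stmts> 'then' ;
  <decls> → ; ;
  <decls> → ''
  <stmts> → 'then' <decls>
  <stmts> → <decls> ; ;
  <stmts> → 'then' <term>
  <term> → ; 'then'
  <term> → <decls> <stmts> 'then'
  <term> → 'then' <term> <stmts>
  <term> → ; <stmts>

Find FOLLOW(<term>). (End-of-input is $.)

In <decls> → ; 'then' <term>: <term> is at the end, add FOLLOW(<decls>) = { $, 'then', ; }.
In <stmts> → 'then' <term>: <term> is at the end, add FOLLOW(<stmts>) = { $, 'then', ; }.
In <term> → 'then' <term> <stmts>: add FIRST(<stmts>) = { 'then', ; }.
Union: FOLLOW(<term>) = { $, 'then', ; }.

{ $, 'then', ; }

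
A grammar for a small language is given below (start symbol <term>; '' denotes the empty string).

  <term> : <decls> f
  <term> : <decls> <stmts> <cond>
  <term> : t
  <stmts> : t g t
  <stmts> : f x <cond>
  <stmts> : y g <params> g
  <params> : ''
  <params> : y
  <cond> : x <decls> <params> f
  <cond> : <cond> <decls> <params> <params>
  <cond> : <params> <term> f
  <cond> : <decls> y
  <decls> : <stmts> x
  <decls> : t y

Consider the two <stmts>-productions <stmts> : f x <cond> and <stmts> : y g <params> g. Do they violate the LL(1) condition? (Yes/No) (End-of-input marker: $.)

FIRST(f x <cond>) = { f } and FIRST(y g <params> g) = { y }.
The FIRST sets are disjoint and neither alternative is nullable — no conflict.

No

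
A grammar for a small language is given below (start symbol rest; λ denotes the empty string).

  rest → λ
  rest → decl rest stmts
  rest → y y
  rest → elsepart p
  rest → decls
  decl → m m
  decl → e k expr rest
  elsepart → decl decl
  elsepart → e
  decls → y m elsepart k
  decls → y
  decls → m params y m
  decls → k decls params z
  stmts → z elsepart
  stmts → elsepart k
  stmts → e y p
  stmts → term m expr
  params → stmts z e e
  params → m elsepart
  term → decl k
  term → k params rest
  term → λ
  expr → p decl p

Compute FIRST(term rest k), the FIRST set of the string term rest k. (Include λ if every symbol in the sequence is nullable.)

{ e, k, m, y }

Add FIRST(term)\{λ} = { e, k, m }; term is nullable, continue.
Add FIRST(rest)\{λ} = { e, k, m, y }; rest is nullable, continue.
k is a terminal; add {k} and stop.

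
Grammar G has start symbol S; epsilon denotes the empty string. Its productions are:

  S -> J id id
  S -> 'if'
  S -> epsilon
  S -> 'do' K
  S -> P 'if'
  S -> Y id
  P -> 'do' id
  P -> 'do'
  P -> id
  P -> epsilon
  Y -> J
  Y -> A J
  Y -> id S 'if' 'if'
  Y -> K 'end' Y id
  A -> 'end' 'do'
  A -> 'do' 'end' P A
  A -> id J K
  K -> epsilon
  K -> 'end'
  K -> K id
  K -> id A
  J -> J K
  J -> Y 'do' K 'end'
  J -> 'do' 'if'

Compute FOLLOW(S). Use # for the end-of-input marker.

{ #, 'if' }

S is the start symbol, so # ∈ FOLLOW(S).
In Y -> id S 'if' 'if': add FIRST('if' 'if') = { 'if' }.
Union: FOLLOW(S) = { #, 'if' }.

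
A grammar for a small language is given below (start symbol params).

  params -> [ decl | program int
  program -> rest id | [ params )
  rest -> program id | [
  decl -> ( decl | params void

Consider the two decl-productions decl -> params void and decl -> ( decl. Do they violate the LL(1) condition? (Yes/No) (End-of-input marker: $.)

No

FIRST(params void) = { [ } and FIRST(( decl) = { ( }.
The FIRST sets are disjoint and neither alternative is nullable — no conflict.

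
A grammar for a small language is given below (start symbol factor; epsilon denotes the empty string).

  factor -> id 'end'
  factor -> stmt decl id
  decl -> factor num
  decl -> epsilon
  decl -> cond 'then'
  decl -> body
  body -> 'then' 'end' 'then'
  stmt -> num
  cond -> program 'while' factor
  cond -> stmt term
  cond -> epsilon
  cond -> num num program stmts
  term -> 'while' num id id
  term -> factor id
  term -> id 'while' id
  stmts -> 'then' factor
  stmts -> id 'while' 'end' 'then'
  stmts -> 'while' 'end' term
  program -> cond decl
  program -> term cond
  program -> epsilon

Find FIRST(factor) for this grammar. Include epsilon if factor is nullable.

{ id, num }

factor -> id 'end' contributes {id}.
From factor -> stmt decl id: add FIRST(stmt) = { num }.
Union: FIRST(factor) = { id, num }.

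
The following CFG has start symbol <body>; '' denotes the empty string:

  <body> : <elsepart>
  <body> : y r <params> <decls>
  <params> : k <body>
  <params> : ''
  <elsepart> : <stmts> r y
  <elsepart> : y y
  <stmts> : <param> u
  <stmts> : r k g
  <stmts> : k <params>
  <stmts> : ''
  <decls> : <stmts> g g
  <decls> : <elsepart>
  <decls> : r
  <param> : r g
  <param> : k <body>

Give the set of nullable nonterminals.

{ <params>, <stmts> }

Directly nullable (have an ''-production): <params>, <stmts>.
No other nonterminal has a production whose RHS symbols are all nullable.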